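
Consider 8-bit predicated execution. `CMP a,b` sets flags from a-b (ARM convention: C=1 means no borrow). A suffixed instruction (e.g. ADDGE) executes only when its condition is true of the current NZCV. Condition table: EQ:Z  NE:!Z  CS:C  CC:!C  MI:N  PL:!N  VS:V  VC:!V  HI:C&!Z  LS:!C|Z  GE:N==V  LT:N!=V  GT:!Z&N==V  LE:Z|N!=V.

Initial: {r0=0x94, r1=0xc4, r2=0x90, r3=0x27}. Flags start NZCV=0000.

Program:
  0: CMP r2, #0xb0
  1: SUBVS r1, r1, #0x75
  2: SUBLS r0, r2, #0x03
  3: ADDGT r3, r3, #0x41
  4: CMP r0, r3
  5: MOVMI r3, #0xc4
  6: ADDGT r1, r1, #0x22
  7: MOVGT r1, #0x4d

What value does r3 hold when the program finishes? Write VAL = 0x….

[0] flags=1000 → (cmp)
[1] flags=1000 VS?F → skip
[2] flags=1000 LS?T → r0=0x8d
[3] flags=1000 GT?F → skip
[4] flags=0011 → (cmp)
[5] flags=0011 MI?F → skip
[6] flags=0011 GT?F → skip
[7] flags=0011 GT?F → skip

VAL = 0x27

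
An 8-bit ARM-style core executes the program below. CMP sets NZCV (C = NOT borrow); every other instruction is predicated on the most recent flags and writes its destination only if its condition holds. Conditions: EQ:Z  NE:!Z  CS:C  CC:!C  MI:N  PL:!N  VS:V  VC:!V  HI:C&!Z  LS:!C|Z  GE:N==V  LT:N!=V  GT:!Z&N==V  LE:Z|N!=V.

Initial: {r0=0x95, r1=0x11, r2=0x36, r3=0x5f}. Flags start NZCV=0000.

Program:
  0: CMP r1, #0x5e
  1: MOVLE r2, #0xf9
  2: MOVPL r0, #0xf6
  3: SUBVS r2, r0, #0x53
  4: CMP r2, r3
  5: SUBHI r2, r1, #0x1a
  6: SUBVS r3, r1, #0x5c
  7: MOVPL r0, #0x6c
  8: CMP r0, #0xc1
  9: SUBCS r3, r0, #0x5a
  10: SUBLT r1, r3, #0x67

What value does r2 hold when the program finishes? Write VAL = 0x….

0: ✓ CMP  NZCV=1000
1: ✓ MOVLE  r2←0xf9
2: · MOVPL
3: · SUBVS
4: ✓ CMP  NZCV=1010
5: ✓ SUBHI  r2←0xf7
6: · SUBVS
7: · MOVPL
8: ✓ CMP  NZCV=1000
9: · SUBCS
10: ✓ SUBLT  r1←0xf8

VAL = 0xf7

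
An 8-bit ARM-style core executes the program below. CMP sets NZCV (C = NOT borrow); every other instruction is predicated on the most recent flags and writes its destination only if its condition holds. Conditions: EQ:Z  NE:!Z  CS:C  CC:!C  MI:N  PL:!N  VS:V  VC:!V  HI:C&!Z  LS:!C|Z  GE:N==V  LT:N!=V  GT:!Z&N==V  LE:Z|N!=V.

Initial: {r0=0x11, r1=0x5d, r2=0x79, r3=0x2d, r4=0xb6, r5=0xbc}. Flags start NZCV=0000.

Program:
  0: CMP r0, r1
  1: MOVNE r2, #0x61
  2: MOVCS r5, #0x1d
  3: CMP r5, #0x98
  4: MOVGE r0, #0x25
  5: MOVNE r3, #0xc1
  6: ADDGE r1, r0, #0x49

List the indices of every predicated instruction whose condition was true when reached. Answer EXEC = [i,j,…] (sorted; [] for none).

EXEC = [1,4,5,6]

0: ✓ CMP  NZCV=1000
1: ✓ MOVNE  r2←0x61
2: · MOVCS
3: ✓ CMP  NZCV=0010
4: ✓ MOVGE  r0←0x25
5: ✓ MOVNE  r3←0xc1
6: ✓ ADDGE  r1←0x6e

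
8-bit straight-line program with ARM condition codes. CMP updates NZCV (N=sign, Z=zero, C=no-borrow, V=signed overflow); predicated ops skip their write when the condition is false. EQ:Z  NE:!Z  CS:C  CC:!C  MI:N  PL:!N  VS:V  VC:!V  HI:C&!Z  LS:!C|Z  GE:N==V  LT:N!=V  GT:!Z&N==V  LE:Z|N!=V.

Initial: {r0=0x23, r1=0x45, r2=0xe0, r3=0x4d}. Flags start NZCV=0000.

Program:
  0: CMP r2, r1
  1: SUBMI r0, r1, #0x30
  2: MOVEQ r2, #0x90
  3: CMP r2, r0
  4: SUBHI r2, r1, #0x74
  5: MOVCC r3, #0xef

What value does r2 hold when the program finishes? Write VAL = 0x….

VAL = 0xd1

0: ✓ CMP  NZCV=1010
1: ✓ SUBMI  r0←0x15
2: · MOVEQ
3: ✓ CMP  NZCV=1010
4: ✓ SUBHI  r2←0xd1
5: · MOVCC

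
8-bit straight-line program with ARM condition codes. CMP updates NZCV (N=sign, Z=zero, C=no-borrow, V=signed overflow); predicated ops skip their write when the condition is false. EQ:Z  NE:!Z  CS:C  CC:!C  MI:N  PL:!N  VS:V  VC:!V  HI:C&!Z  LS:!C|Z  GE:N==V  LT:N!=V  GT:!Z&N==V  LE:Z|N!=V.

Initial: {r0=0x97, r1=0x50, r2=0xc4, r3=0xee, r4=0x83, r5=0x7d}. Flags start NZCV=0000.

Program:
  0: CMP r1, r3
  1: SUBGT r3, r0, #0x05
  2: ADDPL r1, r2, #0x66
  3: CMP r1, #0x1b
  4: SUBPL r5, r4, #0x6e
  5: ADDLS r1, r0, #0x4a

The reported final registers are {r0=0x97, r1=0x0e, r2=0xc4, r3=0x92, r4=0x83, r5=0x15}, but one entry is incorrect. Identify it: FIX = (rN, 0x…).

FIX = (r1, 0x2a)

0: ✓ CMP  NZCV=0000
1: ✓ SUBGT  r3←0x92
2: ✓ ADDPL  r1←0x2a
3: ✓ CMP  NZCV=0010
4: ✓ SUBPL  r5←0x15
5: · ADDLS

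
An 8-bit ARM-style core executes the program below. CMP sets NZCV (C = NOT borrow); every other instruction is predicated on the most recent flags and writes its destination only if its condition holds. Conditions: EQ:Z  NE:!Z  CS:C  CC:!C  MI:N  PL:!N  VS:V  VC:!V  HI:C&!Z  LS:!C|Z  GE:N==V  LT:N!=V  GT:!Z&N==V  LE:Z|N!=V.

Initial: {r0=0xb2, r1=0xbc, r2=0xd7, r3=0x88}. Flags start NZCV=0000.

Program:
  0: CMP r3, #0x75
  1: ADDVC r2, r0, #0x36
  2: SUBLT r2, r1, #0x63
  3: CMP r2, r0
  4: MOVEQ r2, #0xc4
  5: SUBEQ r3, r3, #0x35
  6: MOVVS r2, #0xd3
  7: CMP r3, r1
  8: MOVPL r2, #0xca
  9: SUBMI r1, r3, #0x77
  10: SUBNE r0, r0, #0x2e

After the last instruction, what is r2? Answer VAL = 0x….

[0] flags=0011 → (cmp)
[1] flags=0011 VC?F → skip
[2] flags=0011 LT?T → r2=0x59
[3] flags=1001 → (cmp)
[4] flags=1001 EQ?F → skip
[5] flags=1001 EQ?F → skip
[6] flags=1001 VS?T → r2=0xd3
[7] flags=1000 → (cmp)
[8] flags=1000 PL?F → skip
[9] flags=1000 MI?T → r1=0x11
[10] flags=1000 NE?T → r0=0x84

VAL = 0xd3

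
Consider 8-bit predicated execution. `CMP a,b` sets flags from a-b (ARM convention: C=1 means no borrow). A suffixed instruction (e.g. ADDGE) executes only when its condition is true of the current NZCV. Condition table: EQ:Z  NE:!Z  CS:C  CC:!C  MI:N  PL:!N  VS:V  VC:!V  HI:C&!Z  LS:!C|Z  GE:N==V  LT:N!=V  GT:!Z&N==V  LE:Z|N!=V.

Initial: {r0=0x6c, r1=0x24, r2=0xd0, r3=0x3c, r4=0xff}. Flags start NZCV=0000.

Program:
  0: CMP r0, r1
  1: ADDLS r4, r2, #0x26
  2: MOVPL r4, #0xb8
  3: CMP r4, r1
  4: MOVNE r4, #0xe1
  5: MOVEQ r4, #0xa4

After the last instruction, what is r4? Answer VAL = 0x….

VAL = 0xe1

[0] flags=0010 → (cmp)
[1] flags=0010 LS?F → skip
[2] flags=0010 PL?T → r4=0xb8
[3] flags=1010 → (cmp)
[4] flags=1010 NE?T → r4=0xe1
[5] flags=1010 EQ?F → skip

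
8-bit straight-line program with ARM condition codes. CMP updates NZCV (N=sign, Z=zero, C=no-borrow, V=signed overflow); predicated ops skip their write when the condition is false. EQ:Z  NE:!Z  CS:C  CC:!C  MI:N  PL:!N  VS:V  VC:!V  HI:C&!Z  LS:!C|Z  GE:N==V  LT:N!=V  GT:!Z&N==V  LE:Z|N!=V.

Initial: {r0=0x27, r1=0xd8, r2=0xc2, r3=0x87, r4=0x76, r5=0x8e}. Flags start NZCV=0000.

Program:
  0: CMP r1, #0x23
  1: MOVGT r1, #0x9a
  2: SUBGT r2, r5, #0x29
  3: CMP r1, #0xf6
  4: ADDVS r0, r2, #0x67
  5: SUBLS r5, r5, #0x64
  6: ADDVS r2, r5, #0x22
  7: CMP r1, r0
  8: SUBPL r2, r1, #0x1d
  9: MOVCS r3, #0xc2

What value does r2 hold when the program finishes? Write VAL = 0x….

[0] flags=1010 → (cmp)
[1] flags=1010 GT?F → skip
[2] flags=1010 GT?F → skip
[3] flags=1000 → (cmp)
[4] flags=1000 VS?F → skip
[5] flags=1000 LS?T → r5=0x2a
[6] flags=1000 VS?F → skip
[7] flags=1010 → (cmp)
[8] flags=1010 PL?F → skip
[9] flags=1010 CS?T → r3=0xc2

VAL = 0xc2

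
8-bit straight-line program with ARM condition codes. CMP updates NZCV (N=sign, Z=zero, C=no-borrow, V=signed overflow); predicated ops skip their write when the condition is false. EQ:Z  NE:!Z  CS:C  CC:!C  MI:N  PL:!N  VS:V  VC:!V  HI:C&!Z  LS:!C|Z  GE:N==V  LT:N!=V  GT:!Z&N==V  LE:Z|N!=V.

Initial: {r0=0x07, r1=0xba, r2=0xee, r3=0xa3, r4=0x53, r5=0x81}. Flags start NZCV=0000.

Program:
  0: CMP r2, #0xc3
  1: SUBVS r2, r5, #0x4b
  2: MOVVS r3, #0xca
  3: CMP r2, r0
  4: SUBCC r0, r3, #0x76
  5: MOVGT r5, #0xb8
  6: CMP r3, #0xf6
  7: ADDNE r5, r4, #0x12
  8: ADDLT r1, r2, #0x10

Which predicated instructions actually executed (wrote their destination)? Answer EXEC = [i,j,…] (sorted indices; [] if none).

EXEC = [7,8]

[0] flags=0010 → (cmp)
[1] flags=0010 VS?F → skip
[2] flags=0010 VS?F → skip
[3] flags=1010 → (cmp)
[4] flags=1010 CC?F → skip
[5] flags=1010 GT?F → skip
[6] flags=1000 → (cmp)
[7] flags=1000 NE?T → r5=0x65
[8] flags=1000 LT?T → r1=0xfe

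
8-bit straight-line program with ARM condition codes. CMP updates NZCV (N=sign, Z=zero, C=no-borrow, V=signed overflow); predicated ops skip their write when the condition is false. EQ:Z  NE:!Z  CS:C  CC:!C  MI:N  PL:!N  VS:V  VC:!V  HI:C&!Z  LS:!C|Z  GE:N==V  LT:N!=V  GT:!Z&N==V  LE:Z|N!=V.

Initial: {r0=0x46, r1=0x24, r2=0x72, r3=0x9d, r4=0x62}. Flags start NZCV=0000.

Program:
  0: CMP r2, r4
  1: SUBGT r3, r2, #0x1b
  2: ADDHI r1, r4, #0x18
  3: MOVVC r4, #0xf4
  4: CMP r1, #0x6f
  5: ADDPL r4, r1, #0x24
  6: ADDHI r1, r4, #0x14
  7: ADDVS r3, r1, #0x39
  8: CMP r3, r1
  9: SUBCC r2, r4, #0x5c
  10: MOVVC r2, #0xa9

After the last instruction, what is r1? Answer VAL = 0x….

[0] flags=0010 → (cmp)
[1] flags=0010 GT?T → r3=0x57
[2] flags=0010 HI?T → r1=0x7a
[3] flags=0010 VC?T → r4=0xf4
[4] flags=0010 → (cmp)
[5] flags=0010 PL?T → r4=0x9e
[6] flags=0010 HI?T → r1=0xb2
[7] flags=0010 VS?F → skip
[8] flags=1001 → (cmp)
[9] flags=1001 CC?T → r2=0x42
[10] flags=1001 VC?F → skip

VAL = 0xb2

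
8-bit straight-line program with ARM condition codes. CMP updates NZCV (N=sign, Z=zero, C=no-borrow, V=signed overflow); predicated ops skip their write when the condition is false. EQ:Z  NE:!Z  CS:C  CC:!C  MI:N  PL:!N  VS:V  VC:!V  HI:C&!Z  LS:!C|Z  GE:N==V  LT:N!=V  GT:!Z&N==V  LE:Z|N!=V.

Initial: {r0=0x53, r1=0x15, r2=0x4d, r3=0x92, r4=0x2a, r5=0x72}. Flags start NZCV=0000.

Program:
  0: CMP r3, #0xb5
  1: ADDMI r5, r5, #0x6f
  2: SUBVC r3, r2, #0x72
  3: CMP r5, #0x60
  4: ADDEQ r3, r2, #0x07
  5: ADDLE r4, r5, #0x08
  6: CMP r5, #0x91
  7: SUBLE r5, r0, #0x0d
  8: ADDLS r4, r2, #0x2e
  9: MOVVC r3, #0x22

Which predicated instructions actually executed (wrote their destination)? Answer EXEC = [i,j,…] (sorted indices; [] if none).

EXEC = [1,2,5,9]

0: ✓ CMP  NZCV=1000
1: ✓ ADDMI  r5←0xe1
2: ✓ SUBVC  r3←0xdb
3: ✓ CMP  NZCV=1010
4: · ADDEQ
5: ✓ ADDLE  r4←0xe9
6: ✓ CMP  NZCV=0010
7: · SUBLE
8: · ADDLS
9: ✓ MOVVC  r3←0x22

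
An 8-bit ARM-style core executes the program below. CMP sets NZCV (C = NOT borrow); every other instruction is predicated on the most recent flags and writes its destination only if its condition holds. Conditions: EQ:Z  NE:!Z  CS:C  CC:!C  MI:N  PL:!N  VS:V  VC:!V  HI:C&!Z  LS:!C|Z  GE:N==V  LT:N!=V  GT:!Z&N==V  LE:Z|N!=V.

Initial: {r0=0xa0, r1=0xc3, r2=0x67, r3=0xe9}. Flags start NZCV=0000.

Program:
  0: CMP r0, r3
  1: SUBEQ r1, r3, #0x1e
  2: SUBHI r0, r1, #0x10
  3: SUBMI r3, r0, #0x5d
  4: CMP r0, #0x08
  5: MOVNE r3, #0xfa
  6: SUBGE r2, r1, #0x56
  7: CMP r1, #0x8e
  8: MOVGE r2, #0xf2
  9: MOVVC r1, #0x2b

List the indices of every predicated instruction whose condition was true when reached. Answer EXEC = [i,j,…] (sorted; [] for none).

EXEC = [3,5,8,9]

[0] flags=1000 → (cmp)
[1] flags=1000 EQ?F → skip
[2] flags=1000 HI?F → skip
[3] flags=1000 MI?T → r3=0x43
[4] flags=1010 → (cmp)
[5] flags=1010 NE?T → r3=0xfa
[6] flags=1010 GE?F → skip
[7] flags=0010 → (cmp)
[8] flags=0010 GE?T → r2=0xf2
[9] flags=0010 VC?T → r1=0x2b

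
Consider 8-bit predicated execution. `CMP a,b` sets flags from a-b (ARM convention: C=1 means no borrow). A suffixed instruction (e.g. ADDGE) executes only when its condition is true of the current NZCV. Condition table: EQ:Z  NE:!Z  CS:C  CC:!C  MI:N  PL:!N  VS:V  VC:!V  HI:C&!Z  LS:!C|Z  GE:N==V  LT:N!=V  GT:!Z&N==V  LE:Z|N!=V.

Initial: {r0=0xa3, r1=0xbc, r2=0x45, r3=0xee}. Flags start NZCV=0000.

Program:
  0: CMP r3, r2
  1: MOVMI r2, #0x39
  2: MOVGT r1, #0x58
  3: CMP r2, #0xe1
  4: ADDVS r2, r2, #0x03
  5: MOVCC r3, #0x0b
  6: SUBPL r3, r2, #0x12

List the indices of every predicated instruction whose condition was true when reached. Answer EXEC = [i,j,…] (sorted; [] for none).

EXEC = [1,5,6]

[0] flags=1010 → (cmp)
[1] flags=1010 MI?T → r2=0x39
[2] flags=1010 GT?F → skip
[3] flags=0000 → (cmp)
[4] flags=0000 VS?F → skip
[5] flags=0000 CC?T → r3=0x0b
[6] flags=0000 PL?T → r3=0x27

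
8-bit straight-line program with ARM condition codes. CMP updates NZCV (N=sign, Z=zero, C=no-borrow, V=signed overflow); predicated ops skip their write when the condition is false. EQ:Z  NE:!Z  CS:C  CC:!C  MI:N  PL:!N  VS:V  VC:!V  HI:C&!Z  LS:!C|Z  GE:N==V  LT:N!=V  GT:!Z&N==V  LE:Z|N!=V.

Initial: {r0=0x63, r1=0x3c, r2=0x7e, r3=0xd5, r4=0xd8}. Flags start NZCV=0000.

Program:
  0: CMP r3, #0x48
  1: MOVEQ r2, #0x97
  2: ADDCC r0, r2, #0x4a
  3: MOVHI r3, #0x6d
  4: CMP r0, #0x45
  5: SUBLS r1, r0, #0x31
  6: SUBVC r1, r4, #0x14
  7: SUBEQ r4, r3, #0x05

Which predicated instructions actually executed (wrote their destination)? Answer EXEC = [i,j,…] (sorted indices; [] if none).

EXEC = [3,6]

[0] flags=1010 → (cmp)
[1] flags=1010 EQ?F → skip
[2] flags=1010 CC?F → skip
[3] flags=1010 HI?T → r3=0x6d
[4] flags=0010 → (cmp)
[5] flags=0010 LS?F → skip
[6] flags=0010 VC?T → r1=0xc4
[7] flags=0010 EQ?F → skip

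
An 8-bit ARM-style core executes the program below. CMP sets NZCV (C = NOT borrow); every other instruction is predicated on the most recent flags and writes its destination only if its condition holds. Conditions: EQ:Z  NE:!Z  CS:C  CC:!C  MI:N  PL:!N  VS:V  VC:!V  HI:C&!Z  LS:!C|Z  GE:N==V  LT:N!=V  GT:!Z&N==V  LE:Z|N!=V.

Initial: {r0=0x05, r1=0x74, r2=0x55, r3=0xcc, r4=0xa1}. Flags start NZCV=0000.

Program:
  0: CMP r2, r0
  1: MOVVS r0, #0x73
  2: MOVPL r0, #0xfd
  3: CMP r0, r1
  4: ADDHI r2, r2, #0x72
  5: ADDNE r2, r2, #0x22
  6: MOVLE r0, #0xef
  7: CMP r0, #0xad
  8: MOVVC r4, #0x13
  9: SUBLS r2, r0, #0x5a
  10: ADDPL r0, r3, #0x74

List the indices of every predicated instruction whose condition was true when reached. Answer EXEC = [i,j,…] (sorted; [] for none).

[0] flags=0010 → (cmp)
[1] flags=0010 VS?F → skip
[2] flags=0010 PL?T → r0=0xfd
[3] flags=1010 → (cmp)
[4] flags=1010 HI?T → r2=0xc7
[5] flags=1010 NE?T → r2=0xe9
[6] flags=1010 LE?T → r0=0xef
[7] flags=0010 → (cmp)
[8] flags=0010 VC?T → r4=0x13
[9] flags=0010 LS?F → skip
[10] flags=0010 PL?T → r0=0x40

EXEC = [2,4,5,6,8,10]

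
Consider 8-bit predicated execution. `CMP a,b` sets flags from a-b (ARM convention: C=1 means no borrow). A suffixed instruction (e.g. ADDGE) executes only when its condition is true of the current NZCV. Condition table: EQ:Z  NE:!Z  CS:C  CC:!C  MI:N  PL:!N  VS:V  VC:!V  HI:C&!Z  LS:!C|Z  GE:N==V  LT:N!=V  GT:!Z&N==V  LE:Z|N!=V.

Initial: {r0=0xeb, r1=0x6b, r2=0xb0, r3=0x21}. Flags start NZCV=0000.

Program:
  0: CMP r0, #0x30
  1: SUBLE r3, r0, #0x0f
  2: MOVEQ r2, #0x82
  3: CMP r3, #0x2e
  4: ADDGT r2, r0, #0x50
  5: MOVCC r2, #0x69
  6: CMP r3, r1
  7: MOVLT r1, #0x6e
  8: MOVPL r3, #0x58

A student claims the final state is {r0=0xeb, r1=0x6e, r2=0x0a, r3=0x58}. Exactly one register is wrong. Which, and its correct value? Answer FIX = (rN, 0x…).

0: ✓ CMP  NZCV=1010
1: ✓ SUBLE  r3←0xdc
2: · MOVEQ
3: ✓ CMP  NZCV=1010
4: · ADDGT
5: · MOVCC
6: ✓ CMP  NZCV=0011
7: ✓ MOVLT  r1←0x6e
8: ✓ MOVPL  r3←0x58

FIX = (r2, 0xb0)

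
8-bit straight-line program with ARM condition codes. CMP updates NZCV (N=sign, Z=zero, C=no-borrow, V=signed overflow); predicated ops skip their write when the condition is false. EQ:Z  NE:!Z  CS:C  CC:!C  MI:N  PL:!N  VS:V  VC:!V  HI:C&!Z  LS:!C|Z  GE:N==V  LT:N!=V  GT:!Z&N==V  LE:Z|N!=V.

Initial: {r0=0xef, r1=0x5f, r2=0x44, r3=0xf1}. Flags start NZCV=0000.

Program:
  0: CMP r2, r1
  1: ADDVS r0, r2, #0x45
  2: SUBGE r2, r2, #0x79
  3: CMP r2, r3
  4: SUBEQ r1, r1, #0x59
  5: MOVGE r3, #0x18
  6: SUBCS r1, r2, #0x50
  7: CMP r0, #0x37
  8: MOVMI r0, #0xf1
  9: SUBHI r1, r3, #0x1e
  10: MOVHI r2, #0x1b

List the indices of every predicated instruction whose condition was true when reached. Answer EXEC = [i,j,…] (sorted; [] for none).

0: ✓ CMP  NZCV=1000
1: · ADDVS
2: · SUBGE
3: ✓ CMP  NZCV=0000
4: · SUBEQ
5: ✓ MOVGE  r3←0x18
6: · SUBCS
7: ✓ CMP  NZCV=1010
8: ✓ MOVMI  r0←0xf1
9: ✓ SUBHI  r1←0xfa
10: ✓ MOVHI  r2←0x1b

EXEC = [5,8,9,10]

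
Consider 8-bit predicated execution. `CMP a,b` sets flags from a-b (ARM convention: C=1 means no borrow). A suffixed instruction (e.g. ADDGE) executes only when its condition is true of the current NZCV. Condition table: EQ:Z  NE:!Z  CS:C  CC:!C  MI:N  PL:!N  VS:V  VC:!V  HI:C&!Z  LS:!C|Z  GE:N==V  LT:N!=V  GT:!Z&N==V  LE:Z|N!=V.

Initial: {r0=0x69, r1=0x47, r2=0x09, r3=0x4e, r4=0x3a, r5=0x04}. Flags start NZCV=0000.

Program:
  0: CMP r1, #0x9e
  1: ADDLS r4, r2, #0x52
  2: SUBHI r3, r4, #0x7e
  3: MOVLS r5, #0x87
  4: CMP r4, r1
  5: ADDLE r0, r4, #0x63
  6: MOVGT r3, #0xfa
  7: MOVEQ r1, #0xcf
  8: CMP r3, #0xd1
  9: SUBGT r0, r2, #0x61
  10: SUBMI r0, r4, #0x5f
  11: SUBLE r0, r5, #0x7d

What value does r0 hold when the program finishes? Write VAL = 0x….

VAL = 0xa8

[0] flags=1001 → (cmp)
[1] flags=1001 LS?T → r4=0x5b
[2] flags=1001 HI?F → skip
[3] flags=1001 LS?T → r5=0x87
[4] flags=0010 → (cmp)
[5] flags=0010 LE?F → skip
[6] flags=0010 GT?T → r3=0xfa
[7] flags=0010 EQ?F → skip
[8] flags=0010 → (cmp)
[9] flags=0010 GT?T → r0=0xa8
[10] flags=0010 MI?F → skip
[11] flags=0010 LE?F → skip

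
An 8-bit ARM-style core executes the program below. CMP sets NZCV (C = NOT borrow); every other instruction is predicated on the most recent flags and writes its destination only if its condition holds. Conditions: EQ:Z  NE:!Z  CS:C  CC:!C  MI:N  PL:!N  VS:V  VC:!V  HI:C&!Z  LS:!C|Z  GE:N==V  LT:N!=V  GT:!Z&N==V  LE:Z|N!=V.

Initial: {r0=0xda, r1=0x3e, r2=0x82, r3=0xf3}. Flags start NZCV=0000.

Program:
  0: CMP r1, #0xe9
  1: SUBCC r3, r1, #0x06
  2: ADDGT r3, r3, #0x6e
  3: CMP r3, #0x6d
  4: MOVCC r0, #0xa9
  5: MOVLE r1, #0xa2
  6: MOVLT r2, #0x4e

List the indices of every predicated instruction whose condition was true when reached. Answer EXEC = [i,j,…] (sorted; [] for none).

EXEC = [1,2,5,6]

0: ✓ CMP  NZCV=0000
1: ✓ SUBCC  r3←0x38
2: ✓ ADDGT  r3←0xa6
3: ✓ CMP  NZCV=0011
4: · MOVCC
5: ✓ MOVLE  r1←0xa2
6: ✓ MOVLT  r2←0x4e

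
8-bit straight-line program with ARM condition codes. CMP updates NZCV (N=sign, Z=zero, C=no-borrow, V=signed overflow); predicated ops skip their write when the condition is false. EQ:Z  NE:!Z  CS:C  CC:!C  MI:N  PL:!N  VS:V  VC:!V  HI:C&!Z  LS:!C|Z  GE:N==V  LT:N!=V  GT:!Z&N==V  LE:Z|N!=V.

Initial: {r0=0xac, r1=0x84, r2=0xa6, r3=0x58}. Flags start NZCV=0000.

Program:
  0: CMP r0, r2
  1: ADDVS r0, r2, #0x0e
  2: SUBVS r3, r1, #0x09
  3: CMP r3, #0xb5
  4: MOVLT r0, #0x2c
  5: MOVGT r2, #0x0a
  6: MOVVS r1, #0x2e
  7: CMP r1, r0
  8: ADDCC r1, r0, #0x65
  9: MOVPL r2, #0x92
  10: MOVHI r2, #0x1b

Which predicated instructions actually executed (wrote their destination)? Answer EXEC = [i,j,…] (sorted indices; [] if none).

EXEC = [5,6,8]

0: ✓ CMP  NZCV=0010
1: · ADDVS
2: · SUBVS
3: ✓ CMP  NZCV=1001
4: · MOVLT
5: ✓ MOVGT  r2←0x0a
6: ✓ MOVVS  r1←0x2e
7: ✓ CMP  NZCV=1001
8: ✓ ADDCC  r1←0x11
9: · MOVPL
10: · MOVHI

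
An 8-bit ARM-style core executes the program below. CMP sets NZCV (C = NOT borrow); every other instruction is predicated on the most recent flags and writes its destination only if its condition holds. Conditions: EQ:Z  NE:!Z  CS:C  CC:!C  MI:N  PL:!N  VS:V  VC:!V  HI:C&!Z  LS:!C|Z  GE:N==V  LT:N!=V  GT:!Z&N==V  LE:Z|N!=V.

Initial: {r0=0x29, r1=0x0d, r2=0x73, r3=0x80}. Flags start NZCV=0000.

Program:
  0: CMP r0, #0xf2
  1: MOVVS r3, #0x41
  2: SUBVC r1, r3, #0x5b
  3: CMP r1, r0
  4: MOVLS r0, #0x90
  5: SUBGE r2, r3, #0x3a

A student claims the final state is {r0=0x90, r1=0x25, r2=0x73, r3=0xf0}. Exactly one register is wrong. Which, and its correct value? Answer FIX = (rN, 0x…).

[0] flags=0000 → (cmp)
[1] flags=0000 VS?F → skip
[2] flags=0000 VC?T → r1=0x25
[3] flags=1000 → (cmp)
[4] flags=1000 LS?T → r0=0x90
[5] flags=1000 GE?F → skip

FIX = (r3, 0x80)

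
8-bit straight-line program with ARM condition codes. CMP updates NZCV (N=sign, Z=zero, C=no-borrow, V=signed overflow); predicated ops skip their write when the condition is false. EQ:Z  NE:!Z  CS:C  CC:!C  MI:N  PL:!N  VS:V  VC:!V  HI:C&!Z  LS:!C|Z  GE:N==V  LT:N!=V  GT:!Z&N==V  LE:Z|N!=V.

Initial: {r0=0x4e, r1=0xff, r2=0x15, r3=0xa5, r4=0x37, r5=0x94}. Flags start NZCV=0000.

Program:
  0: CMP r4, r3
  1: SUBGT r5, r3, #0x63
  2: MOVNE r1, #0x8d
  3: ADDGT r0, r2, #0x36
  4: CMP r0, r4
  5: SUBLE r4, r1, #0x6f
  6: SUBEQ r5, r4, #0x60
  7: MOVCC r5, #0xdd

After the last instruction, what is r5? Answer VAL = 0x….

VAL = 0x42

0: ✓ CMP  NZCV=1001
1: ✓ SUBGT  r5←0x42
2: ✓ MOVNE  r1←0x8d
3: ✓ ADDGT  r0←0x4b
4: ✓ CMP  NZCV=0010
5: · SUBLE
6: · SUBEQ
7: · MOVCC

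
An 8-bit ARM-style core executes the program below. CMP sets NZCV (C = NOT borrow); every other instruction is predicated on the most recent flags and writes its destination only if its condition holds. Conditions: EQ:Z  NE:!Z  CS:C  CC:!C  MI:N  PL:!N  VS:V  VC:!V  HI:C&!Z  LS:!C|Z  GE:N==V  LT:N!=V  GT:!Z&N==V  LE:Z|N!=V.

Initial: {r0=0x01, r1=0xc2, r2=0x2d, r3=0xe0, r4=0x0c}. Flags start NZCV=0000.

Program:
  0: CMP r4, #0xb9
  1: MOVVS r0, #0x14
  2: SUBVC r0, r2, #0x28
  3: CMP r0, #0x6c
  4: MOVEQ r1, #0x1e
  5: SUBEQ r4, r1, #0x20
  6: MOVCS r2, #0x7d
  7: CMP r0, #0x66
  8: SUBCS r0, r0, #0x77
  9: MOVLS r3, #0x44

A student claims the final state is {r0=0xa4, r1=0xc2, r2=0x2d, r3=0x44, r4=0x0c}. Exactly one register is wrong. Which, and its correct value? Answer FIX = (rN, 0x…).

[0] flags=0000 → (cmp)
[1] flags=0000 VS?F → skip
[2] flags=0000 VC?T → r0=0x05
[3] flags=1000 → (cmp)
[4] flags=1000 EQ?F → skip
[5] flags=1000 EQ?F → skip
[6] flags=1000 CS?F → skip
[7] flags=1000 → (cmp)
[8] flags=1000 CS?F → skip
[9] flags=1000 LS?T → r3=0x44

FIX = (r0, 0x05)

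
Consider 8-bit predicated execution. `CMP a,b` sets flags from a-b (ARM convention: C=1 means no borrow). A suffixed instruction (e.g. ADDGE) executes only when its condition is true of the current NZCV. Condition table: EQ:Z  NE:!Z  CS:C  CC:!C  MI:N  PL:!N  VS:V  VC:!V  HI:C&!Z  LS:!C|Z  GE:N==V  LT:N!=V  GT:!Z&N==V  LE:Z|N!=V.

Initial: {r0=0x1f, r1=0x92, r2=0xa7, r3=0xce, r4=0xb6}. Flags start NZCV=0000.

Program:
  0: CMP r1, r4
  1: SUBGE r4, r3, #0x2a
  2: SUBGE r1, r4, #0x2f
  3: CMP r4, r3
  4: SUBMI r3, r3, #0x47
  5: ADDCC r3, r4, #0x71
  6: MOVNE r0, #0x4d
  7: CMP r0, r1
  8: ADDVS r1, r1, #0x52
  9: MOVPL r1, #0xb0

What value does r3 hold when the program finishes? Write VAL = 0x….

0: ✓ CMP  NZCV=1000
1: · SUBGE
2: · SUBGE
3: ✓ CMP  NZCV=1000
4: ✓ SUBMI  r3←0x87
5: ✓ ADDCC  r3←0x27
6: ✓ MOVNE  r0←0x4d
7: ✓ CMP  NZCV=1001
8: ✓ ADDVS  r1←0xe4
9: · MOVPL

VAL = 0x27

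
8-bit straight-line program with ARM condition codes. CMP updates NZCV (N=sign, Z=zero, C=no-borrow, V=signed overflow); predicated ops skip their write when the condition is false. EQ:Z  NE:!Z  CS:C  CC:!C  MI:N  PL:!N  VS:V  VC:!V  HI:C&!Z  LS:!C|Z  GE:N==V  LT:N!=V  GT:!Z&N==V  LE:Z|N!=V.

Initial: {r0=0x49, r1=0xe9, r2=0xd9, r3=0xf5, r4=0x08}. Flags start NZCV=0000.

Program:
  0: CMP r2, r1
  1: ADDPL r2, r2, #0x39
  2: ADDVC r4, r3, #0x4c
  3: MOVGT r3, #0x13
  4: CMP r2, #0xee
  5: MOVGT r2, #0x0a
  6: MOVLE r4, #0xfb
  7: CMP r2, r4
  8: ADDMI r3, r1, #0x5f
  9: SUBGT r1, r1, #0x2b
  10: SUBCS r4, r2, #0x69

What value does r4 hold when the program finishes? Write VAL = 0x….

[0] flags=1000 → (cmp)
[1] flags=1000 PL?F → skip
[2] flags=1000 VC?T → r4=0x41
[3] flags=1000 GT?F → skip
[4] flags=1000 → (cmp)
[5] flags=1000 GT?F → skip
[6] flags=1000 LE?T → r4=0xfb
[7] flags=1000 → (cmp)
[8] flags=1000 MI?T → r3=0x48
[9] flags=1000 GT?F → skip
[10] flags=1000 CS?F → skip

VAL = 0xfb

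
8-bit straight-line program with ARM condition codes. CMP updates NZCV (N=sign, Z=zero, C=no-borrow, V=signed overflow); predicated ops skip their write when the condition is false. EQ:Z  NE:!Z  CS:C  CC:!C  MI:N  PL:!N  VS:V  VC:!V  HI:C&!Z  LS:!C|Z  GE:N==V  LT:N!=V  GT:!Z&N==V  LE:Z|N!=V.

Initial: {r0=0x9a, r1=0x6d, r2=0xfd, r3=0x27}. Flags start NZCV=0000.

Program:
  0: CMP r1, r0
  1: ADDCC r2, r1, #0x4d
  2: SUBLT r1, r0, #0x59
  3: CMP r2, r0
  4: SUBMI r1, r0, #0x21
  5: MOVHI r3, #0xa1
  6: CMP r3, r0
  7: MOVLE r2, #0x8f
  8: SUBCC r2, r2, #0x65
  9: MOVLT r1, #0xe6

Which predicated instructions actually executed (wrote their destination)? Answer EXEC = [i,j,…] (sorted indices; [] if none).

EXEC = [1,5]

0: ✓ CMP  NZCV=1001
1: ✓ ADDCC  r2←0xba
2: · SUBLT
3: ✓ CMP  NZCV=0010
4: · SUBMI
5: ✓ MOVHI  r3←0xa1
6: ✓ CMP  NZCV=0010
7: · MOVLE
8: · SUBCC
9: · MOVLT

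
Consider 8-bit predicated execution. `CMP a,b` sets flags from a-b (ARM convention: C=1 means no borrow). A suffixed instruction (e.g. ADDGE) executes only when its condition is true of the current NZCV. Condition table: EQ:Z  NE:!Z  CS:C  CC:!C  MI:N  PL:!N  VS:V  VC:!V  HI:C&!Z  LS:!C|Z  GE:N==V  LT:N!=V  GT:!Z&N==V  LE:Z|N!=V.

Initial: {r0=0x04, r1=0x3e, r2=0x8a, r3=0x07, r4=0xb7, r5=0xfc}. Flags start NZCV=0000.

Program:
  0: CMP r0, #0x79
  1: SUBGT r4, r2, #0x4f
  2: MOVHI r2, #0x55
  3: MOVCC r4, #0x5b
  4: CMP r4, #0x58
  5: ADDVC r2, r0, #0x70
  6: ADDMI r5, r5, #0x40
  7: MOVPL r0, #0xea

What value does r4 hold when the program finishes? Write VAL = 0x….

[0] flags=1000 → (cmp)
[1] flags=1000 GT?F → skip
[2] flags=1000 HI?F → skip
[3] flags=1000 CC?T → r4=0x5b
[4] flags=0010 → (cmp)
[5] flags=0010 VC?T → r2=0x74
[6] flags=0010 MI?F → skip
[7] flags=0010 PL?T → r0=0xea

VAL = 0x5b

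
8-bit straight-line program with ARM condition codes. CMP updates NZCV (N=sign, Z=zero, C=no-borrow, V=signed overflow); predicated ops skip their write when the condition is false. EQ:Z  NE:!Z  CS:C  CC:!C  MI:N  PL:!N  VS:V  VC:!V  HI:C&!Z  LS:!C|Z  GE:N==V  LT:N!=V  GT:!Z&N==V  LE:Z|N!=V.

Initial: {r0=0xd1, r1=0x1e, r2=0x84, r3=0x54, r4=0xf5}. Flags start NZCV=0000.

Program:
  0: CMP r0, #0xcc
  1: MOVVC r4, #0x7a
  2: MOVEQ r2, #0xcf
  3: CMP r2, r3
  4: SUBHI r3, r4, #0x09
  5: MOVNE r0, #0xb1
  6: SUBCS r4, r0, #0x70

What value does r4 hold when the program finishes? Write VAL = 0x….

0: ✓ CMP  NZCV=0010
1: ✓ MOVVC  r4←0x7a
2: · MOVEQ
3: ✓ CMP  NZCV=0011
4: ✓ SUBHI  r3←0x71
5: ✓ MOVNE  r0←0xb1
6: ✓ SUBCS  r4←0x41

VAL = 0x41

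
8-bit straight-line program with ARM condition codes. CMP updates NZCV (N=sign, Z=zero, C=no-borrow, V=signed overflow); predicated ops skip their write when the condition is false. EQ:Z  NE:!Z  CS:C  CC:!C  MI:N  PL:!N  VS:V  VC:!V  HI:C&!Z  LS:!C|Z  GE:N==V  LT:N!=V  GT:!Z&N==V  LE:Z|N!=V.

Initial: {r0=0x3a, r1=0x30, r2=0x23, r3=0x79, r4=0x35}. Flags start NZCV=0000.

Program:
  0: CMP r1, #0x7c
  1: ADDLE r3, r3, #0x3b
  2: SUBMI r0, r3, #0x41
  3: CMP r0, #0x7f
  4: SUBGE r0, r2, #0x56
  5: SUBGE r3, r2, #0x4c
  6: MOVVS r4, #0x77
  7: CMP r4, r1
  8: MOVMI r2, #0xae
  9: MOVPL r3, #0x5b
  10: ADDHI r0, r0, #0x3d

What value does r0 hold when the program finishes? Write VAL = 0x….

VAL = 0xb0

[0] flags=1000 → (cmp)
[1] flags=1000 LE?T → r3=0xb4
[2] flags=1000 MI?T → r0=0x73
[3] flags=1000 → (cmp)
[4] flags=1000 GE?F → skip
[5] flags=1000 GE?F → skip
[6] flags=1000 VS?F → skip
[7] flags=0010 → (cmp)
[8] flags=0010 MI?F → skip
[9] flags=0010 PL?T → r3=0x5b
[10] flags=0010 HI?T → r0=0xb0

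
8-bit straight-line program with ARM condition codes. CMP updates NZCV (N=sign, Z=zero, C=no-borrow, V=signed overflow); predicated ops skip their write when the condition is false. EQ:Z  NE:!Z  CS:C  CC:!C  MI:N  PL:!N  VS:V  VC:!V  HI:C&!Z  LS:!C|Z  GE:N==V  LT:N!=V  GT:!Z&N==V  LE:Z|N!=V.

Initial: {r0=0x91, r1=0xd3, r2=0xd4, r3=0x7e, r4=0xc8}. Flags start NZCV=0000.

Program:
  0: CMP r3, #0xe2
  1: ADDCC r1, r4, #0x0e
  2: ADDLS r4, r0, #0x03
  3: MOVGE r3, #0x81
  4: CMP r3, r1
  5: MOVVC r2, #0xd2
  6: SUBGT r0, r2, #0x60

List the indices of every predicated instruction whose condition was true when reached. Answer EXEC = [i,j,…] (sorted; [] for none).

[0] flags=1001 → (cmp)
[1] flags=1001 CC?T → r1=0xd6
[2] flags=1001 LS?T → r4=0x94
[3] flags=1001 GE?T → r3=0x81
[4] flags=1000 → (cmp)
[5] flags=1000 VC?T → r2=0xd2
[6] flags=1000 GT?F → skip

EXEC = [1,2,3,5]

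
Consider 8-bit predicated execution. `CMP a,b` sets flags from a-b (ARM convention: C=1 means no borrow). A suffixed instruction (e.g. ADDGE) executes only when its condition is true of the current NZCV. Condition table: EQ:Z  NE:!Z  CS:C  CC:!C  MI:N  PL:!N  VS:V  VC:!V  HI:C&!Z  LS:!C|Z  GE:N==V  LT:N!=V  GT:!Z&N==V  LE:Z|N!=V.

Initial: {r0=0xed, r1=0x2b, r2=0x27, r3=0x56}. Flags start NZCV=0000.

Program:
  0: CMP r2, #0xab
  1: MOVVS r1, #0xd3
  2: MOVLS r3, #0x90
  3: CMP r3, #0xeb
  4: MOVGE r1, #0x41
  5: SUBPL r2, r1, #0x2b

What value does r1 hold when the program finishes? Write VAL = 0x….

VAL = 0x2b

[0] flags=0000 → (cmp)
[1] flags=0000 VS?F → skip
[2] flags=0000 LS?T → r3=0x90
[3] flags=1000 → (cmp)
[4] flags=1000 GE?F → skip
[5] flags=1000 PL?F → skip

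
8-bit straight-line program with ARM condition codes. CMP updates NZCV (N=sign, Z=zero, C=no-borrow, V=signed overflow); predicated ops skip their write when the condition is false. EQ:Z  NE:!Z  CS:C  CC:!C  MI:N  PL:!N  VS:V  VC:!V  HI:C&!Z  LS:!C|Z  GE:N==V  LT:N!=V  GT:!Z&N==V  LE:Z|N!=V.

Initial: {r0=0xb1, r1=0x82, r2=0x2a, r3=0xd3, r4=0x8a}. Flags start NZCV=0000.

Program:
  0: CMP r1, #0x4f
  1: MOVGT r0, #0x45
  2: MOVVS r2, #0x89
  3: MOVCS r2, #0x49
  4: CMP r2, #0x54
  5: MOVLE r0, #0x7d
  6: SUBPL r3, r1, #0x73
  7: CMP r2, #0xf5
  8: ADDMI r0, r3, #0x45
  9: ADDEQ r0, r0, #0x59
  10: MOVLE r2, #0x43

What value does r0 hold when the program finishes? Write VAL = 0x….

[0] flags=0011 → (cmp)
[1] flags=0011 GT?F → skip
[2] flags=0011 VS?T → r2=0x89
[3] flags=0011 CS?T → r2=0x49
[4] flags=1000 → (cmp)
[5] flags=1000 LE?T → r0=0x7d
[6] flags=1000 PL?F → skip
[7] flags=0000 → (cmp)
[8] flags=0000 MI?F → skip
[9] flags=0000 EQ?F → skip
[10] flags=0000 LE?F → skip

VAL = 0x7d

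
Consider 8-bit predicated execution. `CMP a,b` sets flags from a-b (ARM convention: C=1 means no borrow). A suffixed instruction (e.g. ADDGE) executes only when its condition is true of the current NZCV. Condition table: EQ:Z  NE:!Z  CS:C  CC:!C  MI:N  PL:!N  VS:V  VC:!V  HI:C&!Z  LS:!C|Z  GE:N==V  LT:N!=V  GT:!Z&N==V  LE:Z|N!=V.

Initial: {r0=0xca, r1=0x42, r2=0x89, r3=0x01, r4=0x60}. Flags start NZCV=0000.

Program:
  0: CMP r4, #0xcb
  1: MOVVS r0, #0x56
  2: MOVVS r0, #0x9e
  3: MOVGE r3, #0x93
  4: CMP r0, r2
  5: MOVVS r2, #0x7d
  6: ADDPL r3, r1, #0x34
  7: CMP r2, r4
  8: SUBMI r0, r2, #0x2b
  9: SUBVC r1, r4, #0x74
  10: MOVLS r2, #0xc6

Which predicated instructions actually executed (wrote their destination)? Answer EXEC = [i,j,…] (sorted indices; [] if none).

EXEC = [1,2,3,6]

[0] flags=1001 → (cmp)
[1] flags=1001 VS?T → r0=0x56
[2] flags=1001 VS?T → r0=0x9e
[3] flags=1001 GE?T → r3=0x93
[4] flags=0010 → (cmp)
[5] flags=0010 VS?F → skip
[6] flags=0010 PL?T → r3=0x76
[7] flags=0011 → (cmp)
[8] flags=0011 MI?F → skip
[9] flags=0011 VC?F → skip
[10] flags=0011 LS?F → skip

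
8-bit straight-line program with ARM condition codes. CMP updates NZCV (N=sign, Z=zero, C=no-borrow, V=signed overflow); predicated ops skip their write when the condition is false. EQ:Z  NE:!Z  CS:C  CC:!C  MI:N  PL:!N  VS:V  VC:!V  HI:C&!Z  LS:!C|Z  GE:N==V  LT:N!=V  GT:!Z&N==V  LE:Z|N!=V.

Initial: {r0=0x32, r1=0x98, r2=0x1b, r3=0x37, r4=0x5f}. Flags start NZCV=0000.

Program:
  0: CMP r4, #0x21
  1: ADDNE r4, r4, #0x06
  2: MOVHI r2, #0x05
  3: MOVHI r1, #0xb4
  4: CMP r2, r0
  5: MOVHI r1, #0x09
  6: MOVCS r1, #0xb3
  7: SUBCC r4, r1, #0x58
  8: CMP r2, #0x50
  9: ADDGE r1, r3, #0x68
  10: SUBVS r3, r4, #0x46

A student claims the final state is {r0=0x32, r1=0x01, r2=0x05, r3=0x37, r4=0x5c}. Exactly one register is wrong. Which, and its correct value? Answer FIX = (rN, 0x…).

0: ✓ CMP  NZCV=0010
1: ✓ ADDNE  r4←0x65
2: ✓ MOVHI  r2←0x05
3: ✓ MOVHI  r1←0xb4
4: ✓ CMP  NZCV=1000
5: · MOVHI
6: · MOVCS
7: ✓ SUBCC  r4←0x5c
8: ✓ CMP  NZCV=1000
9: · ADDGE
10: · SUBVS

FIX = (r1, 0xb4)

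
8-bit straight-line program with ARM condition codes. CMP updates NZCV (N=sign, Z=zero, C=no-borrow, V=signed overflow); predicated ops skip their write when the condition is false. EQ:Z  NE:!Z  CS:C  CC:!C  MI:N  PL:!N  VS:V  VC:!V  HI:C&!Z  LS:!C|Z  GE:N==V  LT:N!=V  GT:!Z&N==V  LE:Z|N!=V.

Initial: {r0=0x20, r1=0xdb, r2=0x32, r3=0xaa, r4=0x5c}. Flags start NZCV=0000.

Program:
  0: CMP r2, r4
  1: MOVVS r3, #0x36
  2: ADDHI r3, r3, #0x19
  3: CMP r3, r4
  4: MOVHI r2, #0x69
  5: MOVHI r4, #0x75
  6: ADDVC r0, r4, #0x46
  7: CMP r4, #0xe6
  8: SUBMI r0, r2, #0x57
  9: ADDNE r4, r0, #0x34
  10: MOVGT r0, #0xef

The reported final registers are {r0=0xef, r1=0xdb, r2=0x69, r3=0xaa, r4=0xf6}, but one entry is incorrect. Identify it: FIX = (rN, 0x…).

FIX = (r4, 0x46)

0: ✓ CMP  NZCV=1000
1: · MOVVS
2: · ADDHI
3: ✓ CMP  NZCV=0011
4: ✓ MOVHI  r2←0x69
5: ✓ MOVHI  r4←0x75
6: · ADDVC
7: ✓ CMP  NZCV=1001
8: ✓ SUBMI  r0←0x12
9: ✓ ADDNE  r4←0x46
10: ✓ MOVGT  r0←0xef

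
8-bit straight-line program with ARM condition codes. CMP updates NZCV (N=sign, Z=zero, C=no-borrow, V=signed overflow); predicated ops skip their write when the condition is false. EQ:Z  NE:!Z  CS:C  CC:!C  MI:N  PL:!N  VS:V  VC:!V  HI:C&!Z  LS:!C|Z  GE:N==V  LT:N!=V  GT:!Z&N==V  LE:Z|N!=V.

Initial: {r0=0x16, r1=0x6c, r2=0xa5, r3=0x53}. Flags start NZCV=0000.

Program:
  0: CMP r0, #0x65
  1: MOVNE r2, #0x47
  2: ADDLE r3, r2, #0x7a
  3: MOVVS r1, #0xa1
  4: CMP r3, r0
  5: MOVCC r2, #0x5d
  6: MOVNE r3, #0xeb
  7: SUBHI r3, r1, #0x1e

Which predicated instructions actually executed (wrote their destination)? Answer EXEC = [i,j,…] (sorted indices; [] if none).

0: ✓ CMP  NZCV=1000
1: ✓ MOVNE  r2←0x47
2: ✓ ADDLE  r3←0xc1
3: · MOVVS
4: ✓ CMP  NZCV=1010
5: · MOVCC
6: ✓ MOVNE  r3←0xeb
7: ✓ SUBHI  r3←0x4e

EXEC = [1,2,6,7]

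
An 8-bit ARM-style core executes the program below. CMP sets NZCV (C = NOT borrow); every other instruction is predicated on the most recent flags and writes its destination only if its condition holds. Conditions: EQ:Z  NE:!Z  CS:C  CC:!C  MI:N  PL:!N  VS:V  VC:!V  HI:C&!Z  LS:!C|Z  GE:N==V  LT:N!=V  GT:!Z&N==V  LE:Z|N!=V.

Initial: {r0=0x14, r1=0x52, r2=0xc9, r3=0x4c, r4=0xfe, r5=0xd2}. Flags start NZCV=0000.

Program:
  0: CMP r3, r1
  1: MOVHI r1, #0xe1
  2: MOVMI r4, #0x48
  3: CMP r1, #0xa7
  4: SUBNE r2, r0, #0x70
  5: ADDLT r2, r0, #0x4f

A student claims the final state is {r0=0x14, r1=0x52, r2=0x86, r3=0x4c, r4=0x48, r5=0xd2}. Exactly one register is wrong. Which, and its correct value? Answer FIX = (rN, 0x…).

0: ✓ CMP  NZCV=1000
1: · MOVHI
2: ✓ MOVMI  r4←0x48
3: ✓ CMP  NZCV=1001
4: ✓ SUBNE  r2←0xa4
5: · ADDLT

FIX = (r2, 0xa4)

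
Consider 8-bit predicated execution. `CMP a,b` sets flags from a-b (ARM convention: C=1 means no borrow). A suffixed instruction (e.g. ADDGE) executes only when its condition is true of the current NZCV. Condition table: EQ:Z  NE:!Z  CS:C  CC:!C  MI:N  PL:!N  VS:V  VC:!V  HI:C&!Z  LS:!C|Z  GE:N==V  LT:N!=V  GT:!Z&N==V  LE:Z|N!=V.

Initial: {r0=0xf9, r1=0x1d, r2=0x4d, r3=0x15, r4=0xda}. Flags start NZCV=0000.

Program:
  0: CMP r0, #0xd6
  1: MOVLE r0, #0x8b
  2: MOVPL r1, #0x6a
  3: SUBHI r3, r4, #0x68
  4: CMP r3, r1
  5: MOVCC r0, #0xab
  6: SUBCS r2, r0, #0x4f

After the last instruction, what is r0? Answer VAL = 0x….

VAL = 0xf9

0: ✓ CMP  NZCV=0010
1: · MOVLE
2: ✓ MOVPL  r1←0x6a
3: ✓ SUBHI  r3←0x72
4: ✓ CMP  NZCV=0010
5: · MOVCC
6: ✓ SUBCS  r2←0xaa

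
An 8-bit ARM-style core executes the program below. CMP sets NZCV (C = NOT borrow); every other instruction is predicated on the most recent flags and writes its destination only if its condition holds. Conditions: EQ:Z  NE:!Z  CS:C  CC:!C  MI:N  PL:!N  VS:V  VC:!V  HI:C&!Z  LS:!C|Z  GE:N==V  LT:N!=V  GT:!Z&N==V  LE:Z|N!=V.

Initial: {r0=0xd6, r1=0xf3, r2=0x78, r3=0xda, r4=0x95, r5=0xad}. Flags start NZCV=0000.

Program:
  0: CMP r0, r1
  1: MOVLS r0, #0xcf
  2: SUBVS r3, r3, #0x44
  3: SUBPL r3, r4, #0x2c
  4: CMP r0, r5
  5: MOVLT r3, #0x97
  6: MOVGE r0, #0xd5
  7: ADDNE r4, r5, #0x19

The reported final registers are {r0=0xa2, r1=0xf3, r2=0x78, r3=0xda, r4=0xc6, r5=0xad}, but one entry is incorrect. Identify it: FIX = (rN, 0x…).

0: ✓ CMP  NZCV=1000
1: ✓ MOVLS  r0←0xcf
2: · SUBVS
3: · SUBPL
4: ✓ CMP  NZCV=0010
5: · MOVLT
6: ✓ MOVGE  r0←0xd5
7: ✓ ADDNE  r4←0xc6

FIX = (r0, 0xd5)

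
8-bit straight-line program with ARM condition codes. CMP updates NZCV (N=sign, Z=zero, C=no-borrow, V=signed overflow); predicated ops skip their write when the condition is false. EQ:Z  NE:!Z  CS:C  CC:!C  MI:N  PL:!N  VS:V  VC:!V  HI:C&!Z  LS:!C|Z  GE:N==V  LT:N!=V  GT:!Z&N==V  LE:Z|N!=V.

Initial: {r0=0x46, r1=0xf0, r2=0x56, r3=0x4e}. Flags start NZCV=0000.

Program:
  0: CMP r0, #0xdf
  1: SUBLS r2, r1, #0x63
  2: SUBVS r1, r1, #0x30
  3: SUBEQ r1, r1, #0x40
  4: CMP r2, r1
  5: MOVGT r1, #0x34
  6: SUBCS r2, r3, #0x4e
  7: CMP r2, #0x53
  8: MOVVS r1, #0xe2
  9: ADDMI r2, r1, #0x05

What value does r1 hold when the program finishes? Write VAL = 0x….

VAL = 0xe2

0: ✓ CMP  NZCV=0000
1: ✓ SUBLS  r2←0x8d
2: · SUBVS
3: · SUBEQ
4: ✓ CMP  NZCV=1000
5: · MOVGT
6: · SUBCS
7: ✓ CMP  NZCV=0011
8: ✓ MOVVS  r1←0xe2
9: · ADDMI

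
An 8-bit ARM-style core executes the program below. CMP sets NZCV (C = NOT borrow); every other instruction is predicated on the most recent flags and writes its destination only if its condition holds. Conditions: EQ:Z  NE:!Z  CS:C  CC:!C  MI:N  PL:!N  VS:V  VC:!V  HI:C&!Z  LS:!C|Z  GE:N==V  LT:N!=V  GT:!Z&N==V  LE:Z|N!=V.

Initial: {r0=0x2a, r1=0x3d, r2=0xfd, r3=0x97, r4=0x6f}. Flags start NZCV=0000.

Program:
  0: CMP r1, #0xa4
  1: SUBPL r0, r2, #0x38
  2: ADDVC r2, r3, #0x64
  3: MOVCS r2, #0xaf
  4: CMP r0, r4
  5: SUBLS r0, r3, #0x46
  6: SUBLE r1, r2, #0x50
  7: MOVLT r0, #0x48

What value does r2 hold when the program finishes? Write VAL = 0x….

VAL = 0xfd

0: ✓ CMP  NZCV=1001
1: · SUBPL
2: · ADDVC
3: · MOVCS
4: ✓ CMP  NZCV=1000
5: ✓ SUBLS  r0←0x51
6: ✓ SUBLE  r1←0xad
7: ✓ MOVLT  r0←0x48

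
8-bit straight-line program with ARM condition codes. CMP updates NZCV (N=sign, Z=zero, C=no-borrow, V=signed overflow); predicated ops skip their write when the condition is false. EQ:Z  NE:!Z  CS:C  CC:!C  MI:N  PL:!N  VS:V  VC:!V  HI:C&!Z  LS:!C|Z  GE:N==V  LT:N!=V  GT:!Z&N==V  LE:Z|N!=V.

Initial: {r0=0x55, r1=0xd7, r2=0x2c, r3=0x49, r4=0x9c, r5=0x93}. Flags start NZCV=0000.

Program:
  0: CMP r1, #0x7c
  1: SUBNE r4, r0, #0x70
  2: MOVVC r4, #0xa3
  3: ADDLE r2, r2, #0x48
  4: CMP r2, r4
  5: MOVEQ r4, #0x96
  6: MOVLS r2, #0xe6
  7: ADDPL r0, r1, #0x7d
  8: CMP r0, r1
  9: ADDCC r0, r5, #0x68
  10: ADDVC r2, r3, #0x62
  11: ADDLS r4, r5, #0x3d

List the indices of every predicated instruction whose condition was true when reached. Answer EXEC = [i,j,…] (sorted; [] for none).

0: ✓ CMP  NZCV=0011
1: ✓ SUBNE  r4←0xe5
2: · MOVVC
3: ✓ ADDLE  r2←0x74
4: ✓ CMP  NZCV=1001
5: · MOVEQ
6: ✓ MOVLS  r2←0xe6
7: · ADDPL
8: ✓ CMP  NZCV=0000
9: ✓ ADDCC  r0←0xfb
10: ✓ ADDVC  r2←0xab
11: ✓ ADDLS  r4←0xd0

EXEC = [1,3,6,9,10,11]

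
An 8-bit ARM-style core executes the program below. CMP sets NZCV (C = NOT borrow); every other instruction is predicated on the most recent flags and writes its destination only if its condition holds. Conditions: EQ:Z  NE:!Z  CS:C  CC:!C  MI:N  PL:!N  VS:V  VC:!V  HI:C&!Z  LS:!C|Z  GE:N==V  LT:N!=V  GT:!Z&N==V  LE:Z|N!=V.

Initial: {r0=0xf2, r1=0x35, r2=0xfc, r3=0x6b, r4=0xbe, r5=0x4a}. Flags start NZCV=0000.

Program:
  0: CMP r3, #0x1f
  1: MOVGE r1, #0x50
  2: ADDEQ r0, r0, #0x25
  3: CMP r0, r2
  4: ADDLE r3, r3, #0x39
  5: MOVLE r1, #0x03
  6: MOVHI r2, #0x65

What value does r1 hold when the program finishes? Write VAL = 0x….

[0] flags=0010 → (cmp)
[1] flags=0010 GE?T → r1=0x50
[2] flags=0010 EQ?F → skip
[3] flags=1000 → (cmp)
[4] flags=1000 LE?T → r3=0xa4
[5] flags=1000 LE?T → r1=0x03
[6] flags=1000 HI?F → skip

VAL = 0x03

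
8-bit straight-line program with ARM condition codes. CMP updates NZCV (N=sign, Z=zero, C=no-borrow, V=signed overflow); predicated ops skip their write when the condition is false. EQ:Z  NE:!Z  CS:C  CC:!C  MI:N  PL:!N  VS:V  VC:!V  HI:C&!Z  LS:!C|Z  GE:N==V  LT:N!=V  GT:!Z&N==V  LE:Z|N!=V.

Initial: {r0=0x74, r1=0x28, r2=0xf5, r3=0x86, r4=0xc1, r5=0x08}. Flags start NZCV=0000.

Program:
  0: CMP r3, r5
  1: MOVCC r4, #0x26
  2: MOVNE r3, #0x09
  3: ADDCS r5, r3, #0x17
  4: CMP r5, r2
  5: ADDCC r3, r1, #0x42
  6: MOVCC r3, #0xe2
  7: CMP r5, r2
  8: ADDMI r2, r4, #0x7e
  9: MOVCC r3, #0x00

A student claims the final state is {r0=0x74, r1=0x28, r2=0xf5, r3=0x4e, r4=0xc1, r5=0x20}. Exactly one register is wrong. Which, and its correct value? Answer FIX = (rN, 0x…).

FIX = (r3, 0x00)

[0] flags=0011 → (cmp)
[1] flags=0011 CC?F → skip
[2] flags=0011 NE?T → r3=0x09
[3] flags=0011 CS?T → r5=0x20
[4] flags=0000 → (cmp)
[5] flags=0000 CC?T → r3=0x6a
[6] flags=0000 CC?T → r3=0xe2
[7] flags=0000 → (cmp)
[8] flags=0000 MI?F → skip
[9] flags=0000 CC?T → r3=0x00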